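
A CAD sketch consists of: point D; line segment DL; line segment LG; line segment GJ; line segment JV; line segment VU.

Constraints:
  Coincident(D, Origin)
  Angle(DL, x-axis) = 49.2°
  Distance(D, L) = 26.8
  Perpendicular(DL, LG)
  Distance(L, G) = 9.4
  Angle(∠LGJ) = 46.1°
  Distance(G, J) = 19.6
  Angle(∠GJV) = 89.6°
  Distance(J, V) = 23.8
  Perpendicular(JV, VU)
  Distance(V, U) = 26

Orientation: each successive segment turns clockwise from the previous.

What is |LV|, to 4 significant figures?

21.37

D is at the origin; DL runs at 49.2° with length 26.8, so L = (17.51, 20.29). The perpendicularity gives LG at right angles to DL, so LG runs at -40.80°; with |LG| = 9.4, G = (24.63, 14.15). ∠LGJ = 46.1° gives GJ at -174.7° from the x-axis; with |GJ| = 19.6, J = (5.111, 12.33). ∠GJV = 89.6° gives JV at 94.90° from the x-axis; with |JV| = 23.8, V = (3.078, 36.05). Then |LV| = |V − L| = 21.37.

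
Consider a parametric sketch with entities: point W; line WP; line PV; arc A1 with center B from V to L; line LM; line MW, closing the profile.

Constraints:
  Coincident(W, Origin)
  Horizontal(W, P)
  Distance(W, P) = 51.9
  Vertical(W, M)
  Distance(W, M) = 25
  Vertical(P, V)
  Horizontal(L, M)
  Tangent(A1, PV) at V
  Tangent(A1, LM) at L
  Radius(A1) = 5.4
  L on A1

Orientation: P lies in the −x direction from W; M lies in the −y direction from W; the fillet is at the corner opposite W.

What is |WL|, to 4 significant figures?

52.79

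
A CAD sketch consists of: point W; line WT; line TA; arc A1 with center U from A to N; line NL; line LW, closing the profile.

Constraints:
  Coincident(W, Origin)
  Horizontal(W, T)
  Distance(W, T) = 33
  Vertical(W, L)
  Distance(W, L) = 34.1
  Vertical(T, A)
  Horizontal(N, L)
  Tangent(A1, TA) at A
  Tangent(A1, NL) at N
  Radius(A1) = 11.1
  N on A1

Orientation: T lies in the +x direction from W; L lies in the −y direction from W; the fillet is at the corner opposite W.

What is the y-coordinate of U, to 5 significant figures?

-23.000

W is at the origin; WT is horizontal with |WT| = 33.0 and T on the +x side, so T = (33.000, 0.0000). W and L share the same x with |WL| = 34.1 and L on the −y side, so L = (0.0000, -34.100). The virtual corner opposite W is at (33.000, -34.100). The tangent condition forces UA to be normal to TA and A1 meets NL tangentially, so UN is at right angles to NL, with radius 11.1, so the center U sits 11.1 in from both sides at U = (21.900, -23.000). So U.y = -23.000.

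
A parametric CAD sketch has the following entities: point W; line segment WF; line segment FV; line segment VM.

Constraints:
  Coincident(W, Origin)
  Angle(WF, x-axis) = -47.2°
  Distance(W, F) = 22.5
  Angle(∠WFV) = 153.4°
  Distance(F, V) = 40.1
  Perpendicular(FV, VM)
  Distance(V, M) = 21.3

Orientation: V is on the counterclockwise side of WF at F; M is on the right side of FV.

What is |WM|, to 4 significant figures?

67.90

∠WFV = 153.4°, so FV runs at -47.2° + (180° − 153.4°) = -20.60° from the x-axis; with |FV| = 40.1, V = F + 40.1·(cos -20.60°, sin -20.60°) = (52.82, -30.62). FV ⟂ VM; with |VM| = 21.3 on the right of FV, M = V + 21.3·(-0.3518, -0.9361) = (45.33, -50.56). Then |WM| = |M − W| = 67.90.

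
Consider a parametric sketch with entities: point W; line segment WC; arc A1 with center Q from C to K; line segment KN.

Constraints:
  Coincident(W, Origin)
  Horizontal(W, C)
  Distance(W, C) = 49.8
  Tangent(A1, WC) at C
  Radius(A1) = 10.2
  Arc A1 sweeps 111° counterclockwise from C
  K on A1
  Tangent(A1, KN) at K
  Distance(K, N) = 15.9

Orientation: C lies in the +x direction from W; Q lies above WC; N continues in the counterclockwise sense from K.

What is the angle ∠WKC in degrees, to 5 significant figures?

42.354°

Since A1 is tangent to WC there, QC ⟂ WC, so Q = C + (0, 10.2) = (49.800, 10.200). On A1, C sits at bearing -90° from Q; a 111° counterclockwise sweep puts K at bearing 21°, so K = Q + 10.2·(cos 21°, sin 21°) = (59.323, 13.855). Then cos ∠WKC = KW·KC / (|KW||KC|), giving 42.354°.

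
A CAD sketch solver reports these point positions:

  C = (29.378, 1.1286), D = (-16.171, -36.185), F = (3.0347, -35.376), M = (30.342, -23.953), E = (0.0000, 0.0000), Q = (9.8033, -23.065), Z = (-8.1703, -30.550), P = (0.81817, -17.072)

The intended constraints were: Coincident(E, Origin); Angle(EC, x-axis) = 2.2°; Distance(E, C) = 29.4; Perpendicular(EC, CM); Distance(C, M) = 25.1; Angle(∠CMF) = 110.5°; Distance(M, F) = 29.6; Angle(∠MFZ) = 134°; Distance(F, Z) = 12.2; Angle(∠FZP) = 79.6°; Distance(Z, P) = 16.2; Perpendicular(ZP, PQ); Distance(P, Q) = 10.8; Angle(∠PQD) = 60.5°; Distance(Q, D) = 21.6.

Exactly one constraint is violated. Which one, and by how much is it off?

Distance(Q, D) = 21.6 — off by 7.50.

E = (0.00, 0.00) ✓; EC at 2.200° ✓; |EC| = 29.40 ✓; ∠(EC, CM) = 90.00° ✓; |CM| = 25.10 ✓; ∠CMF = 110.5° ✓; |MF| = 29.60 ✓; ∠MFZ = 134.0° ✓; |FZ| = 12.20 ✓; ∠FZP = 79.60° ✓; |ZP| = 16.20 ✓; ∠(ZP, PQ) = 90.00° ✓; |PQ| = 10.80 ✓; ∠PQD = 60.50° ✓; |QD| = 29.10 ✗.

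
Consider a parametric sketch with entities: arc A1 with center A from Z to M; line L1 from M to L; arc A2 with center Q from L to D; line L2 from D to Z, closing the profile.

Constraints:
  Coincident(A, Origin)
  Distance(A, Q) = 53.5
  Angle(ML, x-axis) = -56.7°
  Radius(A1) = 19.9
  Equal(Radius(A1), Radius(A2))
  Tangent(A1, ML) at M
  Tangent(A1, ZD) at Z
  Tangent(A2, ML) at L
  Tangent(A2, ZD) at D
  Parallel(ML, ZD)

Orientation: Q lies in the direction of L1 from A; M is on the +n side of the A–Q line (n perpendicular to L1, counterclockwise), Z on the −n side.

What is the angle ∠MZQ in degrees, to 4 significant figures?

69.60°

The slot axis is L1's direction at -56.7°, so u = (cos -56.7°, sin -56.7°) = (0.5490, -0.8358) and n = (−sin -56.7°, cos -56.7°) = (0.8358, 0.5490). A is at the origin and Q lies 53.5 along u from A, so Q = 53.5·u = (29.37, -44.72). Tangency of A1 to both parallel lines with radius 19.9 puts M and Z at A ± 19.9·n: M = (16.63, 10.93), Z = (-16.63, -10.93). Then cos ∠MZQ = ZM·ZQ / (|ZM||ZQ|), giving 69.60°.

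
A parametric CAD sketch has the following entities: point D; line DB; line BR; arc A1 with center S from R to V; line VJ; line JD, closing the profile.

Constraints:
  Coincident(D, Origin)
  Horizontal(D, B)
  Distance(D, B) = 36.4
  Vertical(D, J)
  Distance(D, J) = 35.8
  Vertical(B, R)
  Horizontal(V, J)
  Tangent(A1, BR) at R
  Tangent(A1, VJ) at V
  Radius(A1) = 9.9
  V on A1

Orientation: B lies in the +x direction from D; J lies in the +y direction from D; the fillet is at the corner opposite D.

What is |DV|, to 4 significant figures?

44.54

D is at the origin; D and B share the same y with |DB| = 36.4 and B on the +x side, so B = (36.40, 0.000). DJ is vertical with |DJ| = 35.8 and J on the +y side, so J = (0.000, 35.80). The virtual corner opposite D is at (36.40, 35.80). The tangent condition forces SR to be normal to BR and since A1 is tangent to VJ there, SV ⟂ VJ, with radius 9.9, so the center S sits 9.9 in from both sides at S = (26.50, 25.90). That places the tangent points at R = (36.40, 25.90) on BR and V = (26.50, 35.80) on VJ. Then |DV| = |V − D| = 44.54.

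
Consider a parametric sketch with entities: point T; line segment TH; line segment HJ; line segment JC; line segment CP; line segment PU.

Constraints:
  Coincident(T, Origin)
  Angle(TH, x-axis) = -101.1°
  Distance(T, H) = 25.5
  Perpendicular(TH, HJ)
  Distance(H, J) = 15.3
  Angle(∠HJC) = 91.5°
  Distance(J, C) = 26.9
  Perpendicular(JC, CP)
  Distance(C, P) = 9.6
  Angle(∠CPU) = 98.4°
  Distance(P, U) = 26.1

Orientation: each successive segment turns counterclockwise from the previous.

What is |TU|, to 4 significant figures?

24.15

T is at the origin; TH runs at -101.1° with length 25.5, so H = (-4.909, -25.02). The perpendicularity gives HJ at right angles to TH, so HJ runs at -11.10°; with |HJ| = 15.3, J = (10.10, -27.97). ∠HJC = 91.5° gives JC at 77.40° from the x-axis; with |JC| = 26.9, C = (15.97, -1.716). The perpendicularity gives CP at right angles to JC, so CP runs at 167.4°; with |CP| = 9.6, P = (6.604, 0.3778). ∠CPU = 98.4° gives PU at -111.0° from the x-axis; with |PU| = 26.1, U = (-2.750, -23.99). Then |TU| = |U − T| = 24.15.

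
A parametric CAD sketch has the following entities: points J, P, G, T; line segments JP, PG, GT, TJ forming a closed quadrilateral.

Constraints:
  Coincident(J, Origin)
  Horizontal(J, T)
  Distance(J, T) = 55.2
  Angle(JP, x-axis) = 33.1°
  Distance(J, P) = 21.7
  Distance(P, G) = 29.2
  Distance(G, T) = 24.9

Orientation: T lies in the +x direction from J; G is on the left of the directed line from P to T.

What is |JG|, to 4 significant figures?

50.67

J is at the origin; J and T share the same y with |JT| = 55.2 and T in +x, so T = (55.2, 0). JP runs at 33.1° with |JP| = 21.7, so P = (18.18, 11.85). G is determined by |PG| = 29.2 and |GT| = 24.9 together: it lies at the intersection of circle(P, 29.2) and circle(T, 24.9). With |PT| = 38.87, the foot of the radical line on PT is 22.43 from P and the perpendicular offset is √(29.2² − 22.43²) = 18.70. Taking the left-of-PT solution: G = (45.24, 22.82).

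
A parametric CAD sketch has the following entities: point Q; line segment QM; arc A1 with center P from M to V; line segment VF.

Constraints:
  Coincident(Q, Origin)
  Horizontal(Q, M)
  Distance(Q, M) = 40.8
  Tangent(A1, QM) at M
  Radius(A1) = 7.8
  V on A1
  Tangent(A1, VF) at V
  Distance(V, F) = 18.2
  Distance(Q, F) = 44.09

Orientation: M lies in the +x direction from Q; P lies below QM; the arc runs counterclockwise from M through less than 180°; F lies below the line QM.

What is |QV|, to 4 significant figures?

34.16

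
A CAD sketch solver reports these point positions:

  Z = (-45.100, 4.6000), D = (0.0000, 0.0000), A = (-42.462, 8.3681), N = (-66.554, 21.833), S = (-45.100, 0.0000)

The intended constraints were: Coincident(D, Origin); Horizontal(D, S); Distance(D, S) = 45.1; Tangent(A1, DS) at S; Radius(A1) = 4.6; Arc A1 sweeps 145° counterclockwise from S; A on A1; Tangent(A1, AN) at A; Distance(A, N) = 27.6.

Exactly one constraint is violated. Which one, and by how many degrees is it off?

Tangent(A1, AN) at A — off by 5.79°.

D = (0.00, 0.00) ✓; D.y = 0.00, S.y = 0.00 ✓; |DS| = 45.10 ✓; ∠(ZS, SD) = 90.00° ✓; |ZS| = 4.600 ✓; bearing(Z→A) − bearing(Z→S) = 145.0° ✓; |ZA| = 4.600 ✓; ∠(ZA, AN) = 84.21° ✗; |AN| = 27.60 ✓.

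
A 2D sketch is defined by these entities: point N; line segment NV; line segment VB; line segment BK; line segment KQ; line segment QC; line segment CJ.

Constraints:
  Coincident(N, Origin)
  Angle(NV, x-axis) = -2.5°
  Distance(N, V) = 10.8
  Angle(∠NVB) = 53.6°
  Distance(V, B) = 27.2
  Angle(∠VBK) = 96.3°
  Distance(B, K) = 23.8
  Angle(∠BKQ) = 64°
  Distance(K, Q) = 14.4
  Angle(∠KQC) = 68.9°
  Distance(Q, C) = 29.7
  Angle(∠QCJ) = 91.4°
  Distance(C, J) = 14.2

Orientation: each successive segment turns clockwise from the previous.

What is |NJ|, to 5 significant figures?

40.365

N is at the origin; NV runs at -2.5° with length 10.8, so V = (10.790, -0.47109). ∠NVB = 53.6° gives VB at -128.90° from the x-axis; with |VB| = 27.2, B = (-6.2909, -21.639). ∠VBK = 96.3° gives BK at 147.40° from the x-axis; with |BK| = 23.8, K = (-26.341, -8.8166). ∠BKQ = 64.0° gives KQ at 31.400° from the x-axis; with |KQ| = 14.4, Q = (-14.050, -1.3140). ∠KQC = 68.9° gives QC at -79.700° from the x-axis; with |QC| = 29.7, C = (-8.7397, -30.535). ∠QCJ = 91.4° gives CJ at -168.30° from the x-axis; with |CJ| = 14.2, J = (-22.645, -33.415). Then |NJ| = |J − N| = 40.365.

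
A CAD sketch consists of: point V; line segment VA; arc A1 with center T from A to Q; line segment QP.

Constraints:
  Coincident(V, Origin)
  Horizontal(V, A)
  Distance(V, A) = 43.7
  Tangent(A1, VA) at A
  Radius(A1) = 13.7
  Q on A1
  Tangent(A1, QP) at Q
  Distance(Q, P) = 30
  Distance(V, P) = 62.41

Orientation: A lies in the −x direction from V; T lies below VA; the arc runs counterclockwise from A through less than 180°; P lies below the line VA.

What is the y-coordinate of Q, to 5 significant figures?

-20.207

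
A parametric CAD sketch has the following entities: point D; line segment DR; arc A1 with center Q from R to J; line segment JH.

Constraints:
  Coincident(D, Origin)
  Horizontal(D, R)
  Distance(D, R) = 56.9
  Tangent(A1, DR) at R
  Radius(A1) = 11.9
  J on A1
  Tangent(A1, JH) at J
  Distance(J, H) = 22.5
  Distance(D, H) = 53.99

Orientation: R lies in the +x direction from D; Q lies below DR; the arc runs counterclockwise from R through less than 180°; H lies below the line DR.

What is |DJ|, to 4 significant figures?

46.31

Checks: D.y = 0.00, R.y = 0.00 ✓; |QJ| = 11.90 ✓; ∠(QJ, JH) = 90.00° ✓; |JH| = 22.50 ✓; |DH| = 53.99 ✓.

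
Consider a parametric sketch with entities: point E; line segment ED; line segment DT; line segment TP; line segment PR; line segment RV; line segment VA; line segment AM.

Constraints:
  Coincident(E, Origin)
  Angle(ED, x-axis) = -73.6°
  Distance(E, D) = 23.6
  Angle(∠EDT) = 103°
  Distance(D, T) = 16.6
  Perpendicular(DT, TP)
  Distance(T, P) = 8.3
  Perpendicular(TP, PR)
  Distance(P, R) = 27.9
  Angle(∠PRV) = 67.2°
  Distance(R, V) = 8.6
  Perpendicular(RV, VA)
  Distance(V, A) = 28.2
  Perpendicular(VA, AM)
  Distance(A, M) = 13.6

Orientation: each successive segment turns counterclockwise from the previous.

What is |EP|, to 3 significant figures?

26.4

∠EDT = 103.0° gives DT at 3.40° from the x-axis; with |DT| = 16.6, T = (23.2, -21.7). DT ⟂ TP, so TP runs at 93.4°; with |TP| = 8.3, P = (22.7, -13.4). Then |EP| = |P − E| = 26.4.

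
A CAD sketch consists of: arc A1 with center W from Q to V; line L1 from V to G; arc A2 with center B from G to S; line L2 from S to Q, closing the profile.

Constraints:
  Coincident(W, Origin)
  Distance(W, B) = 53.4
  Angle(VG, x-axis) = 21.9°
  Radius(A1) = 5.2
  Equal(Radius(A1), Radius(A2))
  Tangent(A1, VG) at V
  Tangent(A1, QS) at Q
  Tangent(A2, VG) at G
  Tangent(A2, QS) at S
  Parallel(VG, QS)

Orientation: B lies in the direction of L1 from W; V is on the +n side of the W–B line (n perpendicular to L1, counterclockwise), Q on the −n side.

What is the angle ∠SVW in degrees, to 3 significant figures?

79.0°

Tangency of A1 to both parallel lines with radius 5.2 puts V and Q at W ± 5.2·n: V = (-1.94, 4.82), Q = (1.94, -4.82). Equal radii place G and S the same way about B: G = B + 5.2·n = (47.6, 24.7), S = B − 5.2·n = (51.5, 15.1). Then cos ∠SVW = VS·VW / (|VS||VW|), giving 79.0°.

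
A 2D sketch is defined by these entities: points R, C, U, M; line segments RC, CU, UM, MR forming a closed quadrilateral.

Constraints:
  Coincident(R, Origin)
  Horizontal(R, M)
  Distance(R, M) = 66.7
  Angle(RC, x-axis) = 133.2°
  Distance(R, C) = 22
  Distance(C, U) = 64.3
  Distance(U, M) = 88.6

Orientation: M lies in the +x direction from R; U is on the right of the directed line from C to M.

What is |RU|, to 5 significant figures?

48.500

Checks: |CU| = 64.30 ✓; |UM| = 88.60 ✓.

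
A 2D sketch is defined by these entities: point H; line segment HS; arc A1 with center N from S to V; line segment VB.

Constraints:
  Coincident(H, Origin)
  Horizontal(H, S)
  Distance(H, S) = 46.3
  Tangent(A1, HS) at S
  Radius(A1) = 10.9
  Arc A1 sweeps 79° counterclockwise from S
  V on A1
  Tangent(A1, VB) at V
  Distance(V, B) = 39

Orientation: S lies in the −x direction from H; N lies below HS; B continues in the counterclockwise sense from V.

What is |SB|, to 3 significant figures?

50.5

H is at the origin; HS is horizontal with |HS| = 46.3 and S on the −x side, so S = (-46.3, 0.00). Since A1 is tangent to HS there, NS ⟂ HS, so N = S + (0, -10.9) = (-46.3, -10.9). On A1, S sits at bearing 90° from N; a 79° counterclockwise sweep puts V at bearing 169°, so V = N + 10.9·(cos 169°, sin 169°) = (-57.0, -8.82). Since A1 is tangent to VB there, NV ⟂ VB, so VB runs along (−sin 169°, cos 169°); with |VB| = 39.0, B = (-64.4, -47.1). Then |SB| = |B − S| = 50.5.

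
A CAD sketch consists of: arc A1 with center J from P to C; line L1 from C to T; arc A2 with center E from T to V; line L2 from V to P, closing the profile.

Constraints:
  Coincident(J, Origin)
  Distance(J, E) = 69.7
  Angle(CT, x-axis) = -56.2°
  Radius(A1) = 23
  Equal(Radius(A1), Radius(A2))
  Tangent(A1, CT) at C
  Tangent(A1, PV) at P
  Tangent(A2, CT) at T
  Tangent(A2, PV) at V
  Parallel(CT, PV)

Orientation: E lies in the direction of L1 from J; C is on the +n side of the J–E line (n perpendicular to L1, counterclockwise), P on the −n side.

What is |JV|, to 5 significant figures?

73.397

The slot axis is L1's direction at -56.2°, so u = (cos -56.2°, sin -56.2°) = (0.55630, -0.83098) and n = (−sin -56.2°, cos -56.2°) = (0.83098, 0.55630). J is at the origin and E lies 69.7 along u from J, so E = 69.7·u = (38.774, -57.920). Tangency of A1 to both parallel lines with radius 23.0 puts C and P at J ± 23.0·n: C = (19.113, 12.795), P = (-19.113, -12.795). Equal radii place T and V the same way about E: T = E + 23.0·n = (57.886, -45.125), V = E − 23.0·n = (19.661, -70.714). Then |JV| = |V − J| = 73.397.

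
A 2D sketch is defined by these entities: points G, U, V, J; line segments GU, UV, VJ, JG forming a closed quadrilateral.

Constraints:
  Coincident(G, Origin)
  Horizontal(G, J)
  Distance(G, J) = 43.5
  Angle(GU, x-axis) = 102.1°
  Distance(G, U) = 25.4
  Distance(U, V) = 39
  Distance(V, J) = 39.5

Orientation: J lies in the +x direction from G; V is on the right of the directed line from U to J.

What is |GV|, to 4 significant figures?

13.85

G is at the origin; GJ is horizontal with |GJ| = 43.5 and J in +x, so J = (43.5, 0). GU runs at 102.1° with |GU| = 25.4, so U = (-5.324, 24.84). V is determined by |UV| = 39.0 and |VJ| = 39.5 together: it lies at the intersection of circle(U, 39.0) and circle(J, 39.5). With |UJ| = 54.78, the foot of the radical line on UJ is 27.03 from U and the perpendicular offset is √(39.0² − 27.03²) = 28.11. Taking the right-of-UJ solution: V = (6.022, -12.48).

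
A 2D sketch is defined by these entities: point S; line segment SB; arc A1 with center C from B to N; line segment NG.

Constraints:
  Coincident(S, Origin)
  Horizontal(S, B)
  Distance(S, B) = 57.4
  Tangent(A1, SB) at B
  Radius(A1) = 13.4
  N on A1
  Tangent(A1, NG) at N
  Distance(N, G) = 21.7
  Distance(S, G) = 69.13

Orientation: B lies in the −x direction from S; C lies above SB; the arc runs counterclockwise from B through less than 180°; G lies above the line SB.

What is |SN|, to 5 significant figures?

50.226

S is at the origin; S and B share the same y with |SB| = 57.4 and B on the −x side, so B = (-57.400, 0.0000). Since A1 is tangent to SB there, CB ⟂ SB, so C = B + (0, 13.4) = (-57.400, 13.400). Since CN ⟂ NG (tangency), |CG| = √(13.4² + 21.7²) = 25.504 regardless of where N sits on A1. So G lies on both circle(S, 69.13) and circle(C, 25.504); the above-SB intersection is G = (-57.145, 38.903). N is the foot of the tangent from G: N = (-45.929, 20.326).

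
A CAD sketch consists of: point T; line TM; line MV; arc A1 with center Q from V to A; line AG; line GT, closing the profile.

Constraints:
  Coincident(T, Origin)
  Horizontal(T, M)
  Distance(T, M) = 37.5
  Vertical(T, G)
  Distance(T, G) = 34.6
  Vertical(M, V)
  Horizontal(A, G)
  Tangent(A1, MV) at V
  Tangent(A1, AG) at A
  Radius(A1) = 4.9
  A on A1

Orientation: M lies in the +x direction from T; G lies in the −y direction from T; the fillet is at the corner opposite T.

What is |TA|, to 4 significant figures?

47.54

T is at the origin; TM is horizontal with |TM| = 37.5 and M on the +x side, so M = (37.50, 0.000). T and G share the same x with |TG| = 34.6 and G on the −y side, so G = (0.000, -34.60). The virtual corner opposite T is at (37.50, -34.60). A1 meets MV tangentially, so QV is at right angles to MV and the tangent condition forces QA to be normal to AG, with radius 4.9, so the center Q sits 4.9 in from both sides at Q = (32.60, -29.70). That places the tangent points at V = (37.50, -29.70) on MV and A = (32.60, -34.60) on AG. Then |TA| = |A − T| = 47.54.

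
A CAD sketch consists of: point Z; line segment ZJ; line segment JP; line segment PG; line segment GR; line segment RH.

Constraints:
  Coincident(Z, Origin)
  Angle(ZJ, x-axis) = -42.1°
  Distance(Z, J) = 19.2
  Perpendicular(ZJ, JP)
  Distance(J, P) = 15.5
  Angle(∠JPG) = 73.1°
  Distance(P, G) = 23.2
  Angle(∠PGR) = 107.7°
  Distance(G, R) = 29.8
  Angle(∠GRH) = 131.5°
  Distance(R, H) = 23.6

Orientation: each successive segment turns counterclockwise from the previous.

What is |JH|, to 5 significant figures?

37.283

Z is at the origin; ZJ runs at -42.1° with length 19.2, so J = (14.246, -12.872). ZJ is perpendicular to JP, so JP runs at 47.900°; with |JP| = 15.5, P = (24.638, -1.3716). ∠JPG = 73.1° gives PG at 154.80° from the x-axis; with |PG| = 23.2, G = (3.6456, 8.5065). ∠PGR = 107.7° gives GR at -132.90° from the x-axis; with |GR| = 29.8, R = (-16.640, -13.323). ∠GRH = 131.5° gives RH at -84.400° from the x-axis; with |RH| = 23.6, H = (-14.337, -36.811). Then |JH| = |H − J| = 37.283.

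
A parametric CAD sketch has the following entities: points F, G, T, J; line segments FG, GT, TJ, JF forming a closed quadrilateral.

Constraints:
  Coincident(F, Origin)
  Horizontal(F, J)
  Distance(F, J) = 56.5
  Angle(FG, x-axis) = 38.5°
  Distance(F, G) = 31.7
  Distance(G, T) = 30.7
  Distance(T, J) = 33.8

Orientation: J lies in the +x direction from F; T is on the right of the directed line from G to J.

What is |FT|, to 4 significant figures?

26.87

Checks: |GT| = 30.70 ✓; |TJ| = 33.80 ✓.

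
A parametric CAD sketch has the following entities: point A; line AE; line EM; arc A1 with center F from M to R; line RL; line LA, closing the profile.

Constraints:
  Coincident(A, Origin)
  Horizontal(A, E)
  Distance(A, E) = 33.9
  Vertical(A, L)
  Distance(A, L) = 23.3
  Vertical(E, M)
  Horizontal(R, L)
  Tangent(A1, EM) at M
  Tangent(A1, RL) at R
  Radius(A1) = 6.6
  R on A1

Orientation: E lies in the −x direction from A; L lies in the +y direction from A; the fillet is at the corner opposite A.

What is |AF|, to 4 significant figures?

32.00

A and L share the same x with |AL| = 23.3 and L on the +y side, so L = (0.000, 23.30). The virtual corner opposite A is at (-33.90, 23.30). A1 meets EM tangentially, so FM is at right angles to EM and since A1 is tangent to RL there, FR ⟂ RL, with radius 6.6, so the center F sits 6.6 in from both sides at F = (-27.30, 16.70). Then |AF| = |F − A| = 32.00.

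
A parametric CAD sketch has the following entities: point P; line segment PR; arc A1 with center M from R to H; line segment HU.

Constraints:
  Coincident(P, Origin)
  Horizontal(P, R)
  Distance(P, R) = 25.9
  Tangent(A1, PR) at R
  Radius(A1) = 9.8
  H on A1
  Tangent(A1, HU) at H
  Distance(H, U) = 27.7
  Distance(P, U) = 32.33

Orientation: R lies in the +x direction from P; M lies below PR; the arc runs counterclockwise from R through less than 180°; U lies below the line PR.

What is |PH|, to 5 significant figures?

17.898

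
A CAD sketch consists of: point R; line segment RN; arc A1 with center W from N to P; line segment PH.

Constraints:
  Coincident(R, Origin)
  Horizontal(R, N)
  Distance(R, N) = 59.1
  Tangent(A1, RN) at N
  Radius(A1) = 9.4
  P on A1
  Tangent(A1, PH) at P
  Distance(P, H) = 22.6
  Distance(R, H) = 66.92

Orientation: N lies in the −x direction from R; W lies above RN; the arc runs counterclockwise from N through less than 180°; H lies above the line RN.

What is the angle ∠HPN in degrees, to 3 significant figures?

125°

R is at the origin; R and N share the same y with |RN| = 59.1 and N on the −x side, so N = (-59.1, 0.00). A1 meets RN tangentially, so WN is at right angles to RN, so W = N + (0, 9.4) = (-59.1, 9.40). Since WP ⟂ PH (tangency), |WH| = √(9.4² + 22.6²) = 24.5 regardless of where P sits on A1. So H lies on both circle(R, 66.92) and circle(W, 24.5); the above-RN intersection is H = (-57.7, 33.8). P is the foot of the tangent from H: P = (-50.2, 12.5).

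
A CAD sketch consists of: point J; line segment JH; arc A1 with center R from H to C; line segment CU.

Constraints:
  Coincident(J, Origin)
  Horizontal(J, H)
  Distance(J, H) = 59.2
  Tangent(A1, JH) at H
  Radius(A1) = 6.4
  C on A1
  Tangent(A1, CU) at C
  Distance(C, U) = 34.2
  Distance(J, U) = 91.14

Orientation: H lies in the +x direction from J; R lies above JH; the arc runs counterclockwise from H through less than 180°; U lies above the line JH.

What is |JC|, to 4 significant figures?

63.98

Checks: J = (0.00, 0.00) ✓; |RC| = 6.400 ✓; ∠(RC, CU) = 90.00° ✓; |CU| = 34.20 ✓; |JU| = 91.14 ✓.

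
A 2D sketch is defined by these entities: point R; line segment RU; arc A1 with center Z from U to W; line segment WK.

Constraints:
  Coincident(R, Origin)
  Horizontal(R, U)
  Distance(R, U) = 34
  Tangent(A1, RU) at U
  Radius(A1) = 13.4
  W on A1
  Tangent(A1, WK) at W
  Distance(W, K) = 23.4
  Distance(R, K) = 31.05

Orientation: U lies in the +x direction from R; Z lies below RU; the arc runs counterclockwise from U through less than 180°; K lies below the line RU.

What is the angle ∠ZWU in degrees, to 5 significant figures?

57.794°

Checks: |ZW| = 13.40 ✓; ∠(ZW, WK) = 90.00° ✓; |WK| = 23.40 ✓; |RK| = 31.05 ✓.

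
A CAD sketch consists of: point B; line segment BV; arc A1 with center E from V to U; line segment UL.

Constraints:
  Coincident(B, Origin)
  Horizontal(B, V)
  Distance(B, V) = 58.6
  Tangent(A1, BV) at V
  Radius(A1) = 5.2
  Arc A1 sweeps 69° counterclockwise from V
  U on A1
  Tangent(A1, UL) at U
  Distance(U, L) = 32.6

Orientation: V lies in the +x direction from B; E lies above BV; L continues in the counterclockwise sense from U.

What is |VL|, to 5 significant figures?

37.603

B is at the origin; B and V share the same y with |BV| = 58.6 and V on the +x side, so V = (58.600, 0.0000). Since A1 is tangent to BV there, EV ⟂ BV, so E = V + (0, 5.2) = (58.600, 5.2000). On A1, V sits at bearing -90° from E; a 69° counterclockwise sweep puts U at bearing -21°, so U = E + 5.2·(cos -21°, sin -21°) = (63.455, 3.3365). The tangent condition forces EU to be normal to UL, so UL runs along (−sin -21°, cos -21°); with |UL| = 32.6, L = (75.137, 33.771). Then |VL| = |L − V| = 37.603.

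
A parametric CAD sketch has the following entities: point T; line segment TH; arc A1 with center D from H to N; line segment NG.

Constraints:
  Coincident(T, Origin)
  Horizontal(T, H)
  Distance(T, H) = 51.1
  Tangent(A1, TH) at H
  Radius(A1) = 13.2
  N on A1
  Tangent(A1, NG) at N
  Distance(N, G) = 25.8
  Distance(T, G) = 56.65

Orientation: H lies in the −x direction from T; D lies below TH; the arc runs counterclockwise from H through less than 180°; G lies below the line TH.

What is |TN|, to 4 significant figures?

64.05

Checks: |DN| = 13.20 ✓; ∠(DN, NG) = 90.00° ✓; |NG| = 25.80 ✓; |TG| = 56.65 ✓.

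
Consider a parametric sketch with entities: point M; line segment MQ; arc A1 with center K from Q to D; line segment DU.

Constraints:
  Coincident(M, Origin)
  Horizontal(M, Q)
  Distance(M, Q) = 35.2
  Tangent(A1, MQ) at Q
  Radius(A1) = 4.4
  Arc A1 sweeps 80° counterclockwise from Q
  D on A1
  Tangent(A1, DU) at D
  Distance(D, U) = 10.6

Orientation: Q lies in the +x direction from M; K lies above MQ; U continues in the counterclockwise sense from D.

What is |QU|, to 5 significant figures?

15.369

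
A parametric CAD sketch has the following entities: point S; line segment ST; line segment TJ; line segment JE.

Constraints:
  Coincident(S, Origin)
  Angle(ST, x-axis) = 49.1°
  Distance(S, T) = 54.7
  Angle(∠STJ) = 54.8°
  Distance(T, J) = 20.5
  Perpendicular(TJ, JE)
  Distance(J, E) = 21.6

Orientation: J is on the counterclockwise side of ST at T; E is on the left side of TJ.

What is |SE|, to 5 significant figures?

25.597

S is at the origin; ST runs at 49.1° with length 54.7, so T = 54.7·(cos 49.1°, sin 49.1°) = (35.814, 41.345). ∠STJ = 54.8°, so TJ runs at 49.1° + (180° − 54.8°) = 174.30° from the x-axis; with |TJ| = 20.5, J = T + 20.5·(cos 174.30°, sin 174.30°) = (15.416, 43.381). The perpendicularity gives JE at right angles to TJ; with |JE| = 21.6 on the left of TJ, E = J + 21.6·(-0.099320, -0.99506) = (13.270, 21.888). Then |SE| = |E − S| = 25.597.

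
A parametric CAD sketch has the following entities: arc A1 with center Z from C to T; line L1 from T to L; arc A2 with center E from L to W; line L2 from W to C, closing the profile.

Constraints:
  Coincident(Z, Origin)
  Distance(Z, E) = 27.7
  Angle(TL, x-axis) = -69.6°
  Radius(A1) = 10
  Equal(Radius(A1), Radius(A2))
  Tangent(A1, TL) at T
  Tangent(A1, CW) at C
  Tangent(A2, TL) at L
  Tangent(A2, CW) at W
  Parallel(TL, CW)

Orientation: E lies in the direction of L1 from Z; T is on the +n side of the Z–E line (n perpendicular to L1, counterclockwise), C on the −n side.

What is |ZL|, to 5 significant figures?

29.450

The slot axis is L1's direction at -69.6°, so u = (cos -69.6°, sin -69.6°) = (0.34857, -0.93728) and n = (−sin -69.6°, cos -69.6°) = (0.93728, 0.34857). Z is at the origin and E lies 27.7 along u from Z, so E = 27.7·u = (9.6554, -25.963). Tangency of A1 to both parallel lines with radius 10.0 puts T and C at Z ± 10.0·n: T = (9.3728, 3.4857), C = (-9.3728, -3.4857). Equal radii place L and W the same way about E: L = E + 10.0·n = (19.028, -22.477), W = E − 10.0·n = (0.28263, -29.448). Then |ZL| = |L − Z| = 29.450.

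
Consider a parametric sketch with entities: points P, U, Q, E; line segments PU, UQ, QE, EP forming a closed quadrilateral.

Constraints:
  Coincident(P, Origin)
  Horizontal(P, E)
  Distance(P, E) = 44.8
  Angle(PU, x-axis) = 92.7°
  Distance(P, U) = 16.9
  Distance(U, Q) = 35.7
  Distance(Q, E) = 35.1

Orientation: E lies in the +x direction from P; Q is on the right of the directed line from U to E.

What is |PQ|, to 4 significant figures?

20.80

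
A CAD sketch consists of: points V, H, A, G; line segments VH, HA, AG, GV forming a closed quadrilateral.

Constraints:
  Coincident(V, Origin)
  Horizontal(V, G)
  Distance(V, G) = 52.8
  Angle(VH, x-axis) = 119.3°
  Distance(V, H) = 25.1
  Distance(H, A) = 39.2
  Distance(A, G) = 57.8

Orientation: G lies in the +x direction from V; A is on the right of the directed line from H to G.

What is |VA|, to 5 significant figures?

16.348

V is at the origin; V and G share the same y with |VG| = 52.8 and G in +x, so G = (52.8, 0). VH runs at 119.3° with |VH| = 25.1, so H = (-12.283, 21.889). A is determined by |HA| = 39.2 and |AG| = 57.8 together: it lies at the intersection of circle(H, 39.2) and circle(G, 57.8). With |HG| = 68.666, the foot of the radical line on HG is 21.195 from H and the perpendicular offset is √(39.2² − 21.195²) = 32.976. Taking the right-of-HG solution: A = (-2.7058, -16.123).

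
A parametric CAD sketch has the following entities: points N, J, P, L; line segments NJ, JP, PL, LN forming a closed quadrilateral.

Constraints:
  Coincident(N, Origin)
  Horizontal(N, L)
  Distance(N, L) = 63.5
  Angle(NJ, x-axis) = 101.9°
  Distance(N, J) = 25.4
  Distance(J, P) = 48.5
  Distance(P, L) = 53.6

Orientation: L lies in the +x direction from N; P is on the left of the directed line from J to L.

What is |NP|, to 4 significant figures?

60.42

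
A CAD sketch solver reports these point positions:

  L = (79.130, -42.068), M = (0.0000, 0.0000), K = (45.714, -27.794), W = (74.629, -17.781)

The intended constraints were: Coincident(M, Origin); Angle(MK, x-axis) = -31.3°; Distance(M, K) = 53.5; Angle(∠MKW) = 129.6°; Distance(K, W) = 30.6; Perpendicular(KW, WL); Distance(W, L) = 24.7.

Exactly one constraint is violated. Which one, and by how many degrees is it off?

Perpendicular(KW, WL) — off by 8.60°.

M = (0.00, 0.00) ✓; MK at -31.30° ✓; |MK| = 53.50 ✓; ∠MKW = 129.6° ✓; |KW| = 30.60 ✓; ∠(KW, WL) = 98.60° ✗; |WL| = 24.70 ✓.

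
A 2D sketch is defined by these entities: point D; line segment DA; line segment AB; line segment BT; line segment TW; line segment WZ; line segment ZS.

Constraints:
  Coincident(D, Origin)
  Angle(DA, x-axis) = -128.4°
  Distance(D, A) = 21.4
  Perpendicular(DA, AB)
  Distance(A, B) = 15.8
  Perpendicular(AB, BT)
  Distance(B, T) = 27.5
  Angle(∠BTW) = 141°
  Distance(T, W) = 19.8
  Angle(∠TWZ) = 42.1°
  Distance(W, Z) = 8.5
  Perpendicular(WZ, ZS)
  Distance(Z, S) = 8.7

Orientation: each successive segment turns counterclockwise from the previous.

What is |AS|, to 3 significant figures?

35.8

D is at the origin; DA runs at -128.4° with length 21.4, so A = (-13.3, -16.8). DA is perpendicular to AB, so AB runs at -38.4°; with |AB| = 15.8, B = (-0.910, -26.6). AB is perpendicular to BT, so BT runs at 51.6°; with |BT| = 27.5, T = (16.2, -5.03). ∠BTW = 141.0° gives TW at 90.6° from the x-axis; with |TW| = 19.8, W = (16.0, 14.8). ∠TWZ = 42.1° gives WZ at -132° from the x-axis; with |WZ| = 8.5, Z = (10.3, 8.40). WZ ⟂ ZS, so ZS runs at -41.5°; with |ZS| = 8.7, S = (16.8, 2.63). Then |AS| = |S − A| = 35.8.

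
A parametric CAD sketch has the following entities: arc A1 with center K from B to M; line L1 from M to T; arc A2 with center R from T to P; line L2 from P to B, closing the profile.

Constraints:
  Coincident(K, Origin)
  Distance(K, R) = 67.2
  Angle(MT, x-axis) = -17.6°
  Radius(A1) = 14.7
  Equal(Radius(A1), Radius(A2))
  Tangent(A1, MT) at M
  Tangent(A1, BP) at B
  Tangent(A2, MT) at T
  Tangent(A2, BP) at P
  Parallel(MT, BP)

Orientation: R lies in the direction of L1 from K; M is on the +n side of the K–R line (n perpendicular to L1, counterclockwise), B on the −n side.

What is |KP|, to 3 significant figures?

68.8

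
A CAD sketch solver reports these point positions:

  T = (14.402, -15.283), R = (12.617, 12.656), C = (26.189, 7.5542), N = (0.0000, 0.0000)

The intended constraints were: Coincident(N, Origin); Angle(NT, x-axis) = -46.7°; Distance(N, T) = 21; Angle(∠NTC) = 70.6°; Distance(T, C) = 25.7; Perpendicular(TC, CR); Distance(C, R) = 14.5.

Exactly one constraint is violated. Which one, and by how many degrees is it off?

Perpendicular(TC, CR) — off by 6.70°.

N = (0.00, 0.00) ✓; NT at -46.70° ✓; |NT| = 21.00 ✓; ∠NTC = 70.60° ✓; |TC| = 25.70 ✓; ∠(TC, CR) = 96.70° ✗; |CR| = 14.50 ✓.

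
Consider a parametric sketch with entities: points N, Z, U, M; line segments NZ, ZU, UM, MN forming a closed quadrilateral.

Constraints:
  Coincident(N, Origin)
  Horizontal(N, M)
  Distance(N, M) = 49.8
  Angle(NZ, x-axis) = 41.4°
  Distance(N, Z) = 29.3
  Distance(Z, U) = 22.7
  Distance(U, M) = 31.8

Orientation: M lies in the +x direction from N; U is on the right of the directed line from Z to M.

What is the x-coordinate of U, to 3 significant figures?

18.1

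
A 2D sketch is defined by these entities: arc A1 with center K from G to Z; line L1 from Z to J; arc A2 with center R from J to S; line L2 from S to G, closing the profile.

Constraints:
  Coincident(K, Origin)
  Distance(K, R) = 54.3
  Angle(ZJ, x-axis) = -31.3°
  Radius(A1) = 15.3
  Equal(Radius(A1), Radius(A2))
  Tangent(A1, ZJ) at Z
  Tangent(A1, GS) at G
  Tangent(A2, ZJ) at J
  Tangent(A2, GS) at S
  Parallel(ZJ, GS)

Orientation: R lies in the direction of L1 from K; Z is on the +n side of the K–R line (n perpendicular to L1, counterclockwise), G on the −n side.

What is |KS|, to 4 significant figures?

56.41

Tangency of A1 to both parallel lines with radius 15.3 puts Z and G at K ± 15.3·n: Z = (7.949, 13.07), G = (-7.949, -13.07). Equal radii place J and S the same way about R: J = R + 15.3·n = (54.35, -15.14), S = R − 15.3·n = (38.45, -41.28). Then |KS| = |S − K| = 56.41.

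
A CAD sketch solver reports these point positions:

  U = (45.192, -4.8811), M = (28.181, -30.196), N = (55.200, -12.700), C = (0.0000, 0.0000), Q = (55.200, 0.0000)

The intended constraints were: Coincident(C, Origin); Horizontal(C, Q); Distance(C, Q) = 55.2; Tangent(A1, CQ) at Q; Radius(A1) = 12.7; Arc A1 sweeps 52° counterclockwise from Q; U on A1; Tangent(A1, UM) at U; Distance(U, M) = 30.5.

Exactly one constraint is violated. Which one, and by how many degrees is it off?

Tangent(A1, UM) at U — off by 4.10°.

C = (0.00, 0.00) ✓; C.y = 0.00, Q.y = 0.00 ✓; |CQ| = 55.20 ✓; ∠(NQ, QC) = 90.00° ✓; |NQ| = 12.70 ✓; bearing(N→U) − bearing(N→Q) = 52.00° ✓; |NU| = 12.70 ✓; ∠(NU, UM) = 85.90° ✗; |UM| = 30.50 ✓.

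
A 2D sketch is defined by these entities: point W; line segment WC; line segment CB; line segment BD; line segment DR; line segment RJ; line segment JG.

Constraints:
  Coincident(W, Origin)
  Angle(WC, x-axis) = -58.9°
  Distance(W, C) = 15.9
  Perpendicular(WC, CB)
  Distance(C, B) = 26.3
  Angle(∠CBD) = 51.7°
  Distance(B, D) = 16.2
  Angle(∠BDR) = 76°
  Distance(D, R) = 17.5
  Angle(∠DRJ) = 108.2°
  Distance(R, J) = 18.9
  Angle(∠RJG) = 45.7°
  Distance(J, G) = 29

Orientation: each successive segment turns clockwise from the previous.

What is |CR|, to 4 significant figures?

5.672

W is at the origin; WC runs at -58.9° with length 15.9, so C = (8.213, -13.61). The perpendicularity gives CB at right angles to WC, so CB runs at -148.9°; with |CB| = 26.3, B = (-14.31, -27.20). ∠CBD = 51.7° gives BD at 82.80° from the x-axis; with |BD| = 16.2, D = (-12.28, -11.13). ∠BDR = 76.0° gives DR at -21.20° from the x-axis; with |DR| = 17.5, R = (4.039, -17.46). Then |CR| = |R − C| = 5.672.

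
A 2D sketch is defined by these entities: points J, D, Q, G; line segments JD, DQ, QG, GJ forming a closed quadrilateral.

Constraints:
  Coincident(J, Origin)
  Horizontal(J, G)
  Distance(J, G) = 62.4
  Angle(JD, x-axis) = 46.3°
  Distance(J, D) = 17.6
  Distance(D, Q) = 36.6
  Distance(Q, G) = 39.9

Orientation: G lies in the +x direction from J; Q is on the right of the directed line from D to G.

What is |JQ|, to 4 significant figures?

34.58

Checks: |DQ| = 36.60 ✓; |QG| = 39.90 ✓.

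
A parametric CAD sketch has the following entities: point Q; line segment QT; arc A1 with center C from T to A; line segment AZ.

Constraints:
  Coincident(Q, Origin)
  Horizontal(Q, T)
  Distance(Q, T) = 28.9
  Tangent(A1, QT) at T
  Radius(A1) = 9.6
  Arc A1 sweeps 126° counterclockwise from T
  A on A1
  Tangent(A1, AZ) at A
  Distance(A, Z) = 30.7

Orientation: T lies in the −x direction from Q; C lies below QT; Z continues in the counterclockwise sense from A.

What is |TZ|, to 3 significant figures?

41.4

Q is at the origin; Q and T share the same y with |QT| = 28.9 and T on the −x side, so T = (-28.9, 0.00). The tangent condition forces CT to be normal to QT, so C = T + (0, -9.6) = (-28.9, -9.60). On A1, T sits at bearing 90° from C; a 126° counterclockwise sweep puts A at bearing 216°, so A = C + 9.6·(cos 216°, sin 216°) = (-36.7, -15.2). A1 meets AZ tangentially, so CA is at right angles to AZ, so AZ runs along (−sin 216°, cos 216°); with |AZ| = 30.7, Z = (-18.6, -40.1). Then |TZ| = |Z − T| = 41.4.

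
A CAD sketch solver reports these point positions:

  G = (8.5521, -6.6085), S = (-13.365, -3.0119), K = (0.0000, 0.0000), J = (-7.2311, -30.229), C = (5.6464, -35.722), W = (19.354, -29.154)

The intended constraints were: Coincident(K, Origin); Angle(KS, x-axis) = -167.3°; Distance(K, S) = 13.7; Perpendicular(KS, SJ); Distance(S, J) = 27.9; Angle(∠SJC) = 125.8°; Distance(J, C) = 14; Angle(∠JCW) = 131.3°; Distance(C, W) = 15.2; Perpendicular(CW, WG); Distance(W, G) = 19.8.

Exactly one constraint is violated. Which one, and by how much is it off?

Distance(W, G) = 19.8 — off by 5.20.

K = (0.00, 0.00) ✓; KS at -167.3° ✓; |KS| = 13.70 ✓; ∠(KS, SJ) = 90.00° ✓; |SJ| = 27.90 ✓; ∠SJC = 125.8° ✓; |JC| = 14.00 ✓; ∠JCW = 131.3° ✓; |CW| = 15.20 ✓; ∠(CW, WG) = 90.00° ✓; |WG| = 25.00 ✗.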